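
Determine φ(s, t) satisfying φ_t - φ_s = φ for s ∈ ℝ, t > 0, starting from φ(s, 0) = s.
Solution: Substitute φ = exp(t)u.
Then φ_t = exp(t)(u_t + u), φ_s = exp(t)u_s; substituting and dividing by exp(t), the lower-order terms cancel: u_t - u_s = 0 (standard advection equation).
Data for u: u(s,0) = φ(s,0) = s.
By characteristics (ds/dt = -1), u(s,t) = f(s + t) with f = u(·, 0).
So u(s,t) = s + t, and φ(s,t) = exp(t)u(s,t).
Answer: φ(s, t) = sexp(t) + texp(t)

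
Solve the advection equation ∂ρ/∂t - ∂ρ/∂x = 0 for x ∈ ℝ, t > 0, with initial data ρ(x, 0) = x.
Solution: By characteristics (dx/dt = -1), ρ(x,t) = f(x + t) with f = ρ(·, 0).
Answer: ρ(x, t) = t + x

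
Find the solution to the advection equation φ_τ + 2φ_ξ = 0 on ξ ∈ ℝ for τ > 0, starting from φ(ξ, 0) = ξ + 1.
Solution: By characteristics (dξ/dτ = 2), φ(ξ,τ) = f(ξ - 2τ) with f = φ(·, 0).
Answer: φ(ξ, τ) = ξ - 2τ + 1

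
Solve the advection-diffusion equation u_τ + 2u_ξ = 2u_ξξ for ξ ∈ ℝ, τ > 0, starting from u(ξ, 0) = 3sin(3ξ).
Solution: Moving frame: η = ξ - 2τ, σ = τ, u = w(η,σ), so u_τ = w_σ - 2w_η and u_ξξ = w_ηη.
Hence u_τ + 2u_ξ = w_σ and the PDE becomes the heat equation w_σ = 2w_ηη on η ∈ ℝ.
Initial data: w(η,0) = u(η,0) = 3sin(3η). Each mode sin(nη) decays as exp(-2n²σ) on ℝ, so w(η,σ) = Σ c_n exp(-2n²σ) sin(nη) with c_3=3: w(η,σ) = 3exp(-18σ)sin(3η).
Substituting back: u(ξ,τ) = w(ξ - 2τ, τ).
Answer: u(ξ, τ) = 3exp(-18τ)sin(3ξ - 6τ)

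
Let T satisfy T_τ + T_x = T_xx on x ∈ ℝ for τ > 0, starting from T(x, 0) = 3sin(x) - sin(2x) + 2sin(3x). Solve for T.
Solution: Change to a moving frame: let η = x - τ, σ = τ and write T(x,τ) = u(η,σ).
By the chain rule T_τ = u_σ - u_η, T_x = u_η, T_xx = u_ηη.
Then T_τ + T_x = u_σ: the advection term cancels and the PDE becomes the heat equation u_σ = u_ηη on η ∈ ℝ.
Initial data: u(η,0) = T(η,0) = 3sin(η) - sin(2η) + 2sin(3η).
On η ∈ ℝ each mode satisfies (sin(nη))″ = -n² sin(nη), so exp(-n²σ) sin(nη) solves the heat equation; by superposition u(η,σ) = Σ c_n exp(-n²σ) sin(nη).
Reading off the coefficients: c_1=3, c_2=-1, c_3=2, so u(η,σ) = 3exp(-σ)sin(η) - exp(-4σ)sin(2η) + 2exp(-9σ)sin(3η).
Substituting back η = x - τ, σ = τ: T(x,τ) = u(x - τ, τ).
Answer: T(x, τ) = 3exp(-τ)sin(x - τ) - exp(-4τ)sin(2x - 2τ) + 2exp(-9τ)sin(3x - 3τ)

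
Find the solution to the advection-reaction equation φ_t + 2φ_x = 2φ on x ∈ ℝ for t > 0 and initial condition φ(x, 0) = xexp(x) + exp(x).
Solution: Substitute φ = exp(x)u, i.e. u = exp(-x)φ.
By the product rule, φ_x = exp(x)(u_x + u), φ_t = exp(x)u_t.
Substituting into the PDE and dividing by exp(x): u_t + 2(u_x + u) = 2u.
The lower-order terms cancel, leaving the standard advection equation u_t + 2u_x = 0.
Initial data for u: u(x,0) = exp(-x)φ(x,0) = x + 1.
Solve for u:
  By method of characteristics (waves move right with speed 2):
  Along characteristics x - 2t = const, u is constant, so u(x,t) = f(x - 2t) with f = u(·, 0).
Hence u(x,t) = -2t + x + 1.
Transform back: φ(x,t) = exp(x)u(x,t).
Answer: φ(x, t) = -2texp(x) + xexp(x) + exp(x)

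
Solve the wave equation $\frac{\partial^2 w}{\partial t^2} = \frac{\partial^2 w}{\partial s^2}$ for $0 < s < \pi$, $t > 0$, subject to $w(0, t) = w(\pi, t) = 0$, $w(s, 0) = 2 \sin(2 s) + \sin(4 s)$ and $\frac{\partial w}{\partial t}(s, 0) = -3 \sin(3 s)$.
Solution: Using separation of variables $w = X(s)T(t)$:
Eigenfunctions: $\sin(ns)$, $n = 1, 2, 3, \ldots$
General solution: $w(s, t) = \sum [A_n \cos(n t) + B_n \sin(n t)] \sin(ns)$
From $w(s,0) = 2 \sin(2 s) + \sin(4 s)$: $A_2=2, A_4=1$. From $w_t(s,0) = -3 \sin(3 s)$, using $w_t(s,0) = \sum \omega_n B_n \sin(ns)$ with $\omega_n = n$: $B_3 = (-3)/3 = -1$.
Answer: $w(s, t) = 2 \sin(2 s) \cos(2 t) -  \sin(3 s) \sin(3 t) + \sin(4 s) \cos(4 t)$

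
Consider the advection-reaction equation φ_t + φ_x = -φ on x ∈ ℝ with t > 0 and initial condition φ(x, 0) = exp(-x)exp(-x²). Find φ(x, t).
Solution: Substitute φ = exp(-x)u.
Then φ_x = exp(-x)(u_x - u), φ_t = exp(-x)u_t; substituting and dividing by exp(-x), the lower-order terms cancel: u_t + u_x = 0 (standard advection equation).
Data for u: u(x,0) = exp(x)φ(x,0) = exp(-x²).
By characteristics (dx/dt = 1), u(x,t) = f(x - t) with f = u(·, 0).
So u(x,t) = exp(-(-t + x)²), and φ(x,t) = exp(-x)u(x,t).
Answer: φ(x, t) = exp(-x)exp(-(-t + x)²)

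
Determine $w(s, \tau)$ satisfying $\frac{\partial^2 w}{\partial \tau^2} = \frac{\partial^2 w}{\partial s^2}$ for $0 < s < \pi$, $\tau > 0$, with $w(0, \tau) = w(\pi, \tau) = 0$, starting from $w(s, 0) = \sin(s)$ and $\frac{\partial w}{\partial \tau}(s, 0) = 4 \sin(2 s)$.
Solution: Using separation of variables $w = X(s)T(\tau)$:
Eigenfunctions: $\sin(ns)$, $n = 1, 2, 3, \ldots$
General solution: $w(s, \tau) = \sum [A_n \cos(n \tau) + B_n \sin(n \tau)] \sin(ns)$
From $w(s,0) = \sin(s)$: $A_1=1$. From $w_{\tau}(s,0) = 4 \sin(2 s)$, using $w_{\tau}(s,0) = \sum \omega_n B_n \sin(ns)$ with $\omega_n = n$: $B_2 = 4/2 = 2$.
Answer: $w(s, \tau) = 2 \sin(2 \tau) \sin(2 s) + \sin(s) \cos(\tau)$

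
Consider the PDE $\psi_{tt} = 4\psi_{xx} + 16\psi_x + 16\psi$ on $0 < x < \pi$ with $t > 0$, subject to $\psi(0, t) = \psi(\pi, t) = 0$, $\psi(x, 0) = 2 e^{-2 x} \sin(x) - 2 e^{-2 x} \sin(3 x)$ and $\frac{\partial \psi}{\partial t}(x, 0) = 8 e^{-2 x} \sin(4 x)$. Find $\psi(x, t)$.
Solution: Substitute $\psi = e^{-2x}u$, i.e. $u = e^{2x}\psi$.
By the product rule, $\psi_x = e^{-2x}(u_x - 2u)$, $\psi_{xx} = e^{-2x}(u_{xx} - 4u_x + 4u)$, $\psi_{tt} = e^{-2x}u_{tt}$.
Substituting into the PDE and dividing by $e^{-2x}$: $u_{tt} = 4(u_{xx} - 4u_x + 4u) + 16(u_x - 2u) + 16u$.
The lower-order terms cancel, leaving the standard wave equation $u_{tt} = 4u_{xx}$.
Initial data for $u$: $u(x,0) = e^{2x}\psi(x,0) = 2 \sin(x) - 2 \sin(3 x)$; $u_t(x,0) = e^{2x}\psi_t(x,0) = 8 \sin(4 x)$. The boundary conditions carry over: $u(0,t) = u(\pi,t) = 0$.
Solve for $u$:
  Using separation of variables $u = X(x)T(t)$:
  Eigenfunctions: $\sin(nx)$, $n = 1, 2, 3, \ldots$
  General solution: $u(x, t) = \sum [A_n \cos(2n t) + B_n \sin(2n t)] \sin(nx)$
  From $u(x,0) = 2 \sin(x) - 2 \sin(3 x)$: $A_1=2, A_3=-2$. From $u_t(x,0) = 8 \sin(4 x)$, using $u_t(x,0) = \sum \omega_n B_n \sin(nx)$ with $\omega_n = 2n$: $B_4 = 8/8 = 1$.
Hence $u(x,t) = \sin(8 t) \sin(4 x) + 2 \sin(x) \cos(2 t) - 2 \sin(3 x) \cos(6 t)$.
Transform back: $\psi(x,t) = e^{-2x}u(x,t)$.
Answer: $\psi(x, t) = e^{-2 x} \sin(8 t) \sin(4 x) + 2 e^{-2 x} \sin(x) \cos(2 t) - 2 e^{-2 x} \sin(3 x) \cos(6 t)$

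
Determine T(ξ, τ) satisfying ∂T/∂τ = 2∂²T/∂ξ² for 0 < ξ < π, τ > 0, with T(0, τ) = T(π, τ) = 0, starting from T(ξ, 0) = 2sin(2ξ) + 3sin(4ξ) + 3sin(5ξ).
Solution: Using separation of variables T = X(ξ)G(τ):
Eigenfunctions: sin(nξ), n = 1, 2, 3, ...
General solution: T(ξ, τ) = Σ c_n sin(nξ) exp(-2n² τ)
Matching T(ξ,0) = 2sin(2ξ) + 3sin(4ξ) + 3sin(5ξ) term by term: c_2=2, c_4=3, c_5=3.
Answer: T(ξ, τ) = 2exp(-8τ)sin(2ξ) + 3exp(-32τ)sin(4ξ) + 3exp(-50τ)sin(5ξ)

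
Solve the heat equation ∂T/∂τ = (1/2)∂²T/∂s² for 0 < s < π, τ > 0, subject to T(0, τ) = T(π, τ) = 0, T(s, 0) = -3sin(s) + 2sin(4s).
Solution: Separating variables: T = Σ c_n exp(-n²τ/2) sin(ns). From T(s,0) = -3sin(s) + 2sin(4s): c_1=-3, c_4=2.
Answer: T(s, τ) = 2exp(-8τ)sin(4s) - 3exp(-τ/2)sin(s)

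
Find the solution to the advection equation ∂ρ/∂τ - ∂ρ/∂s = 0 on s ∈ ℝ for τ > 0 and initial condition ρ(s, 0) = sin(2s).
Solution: By method of characteristics (waves move left with speed 1):
Along characteristics s + τ = const, ρ is constant, so ρ(s,τ) = f(s + τ) with f = ρ(·, 0).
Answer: ρ(s, τ) = sin(2s + 2τ)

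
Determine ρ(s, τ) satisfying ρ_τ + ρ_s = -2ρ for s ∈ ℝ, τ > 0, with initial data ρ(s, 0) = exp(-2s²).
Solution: Substitute ρ = exp(-2τ)u, i.e. u = exp(2τ)ρ.
By the product rule, ρ_τ = exp(-2τ)(u_τ - 2u), ρ_s = exp(-2τ)u_s.
Substituting into the PDE and dividing by exp(-2τ): u_τ - 2u + u_s = -2u.
The lower-order terms cancel, leaving the standard advection equation u_τ + u_s = 0.
Initial data for u: u(s,0) = ρ(s,0) = exp(-2s²).
Solve for u:
  By method of characteristics (waves move right with speed 1):
  Along characteristics s - τ = const, u is constant, so u(s,τ) = f(s - τ) with f = u(·, 0).
Hence u(s,τ) = exp(-2(s - τ)²).
Transform back: ρ(s,τ) = exp(-2τ)u(s,τ).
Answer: ρ(s, τ) = exp(-2τ)exp(-2(s - τ)²)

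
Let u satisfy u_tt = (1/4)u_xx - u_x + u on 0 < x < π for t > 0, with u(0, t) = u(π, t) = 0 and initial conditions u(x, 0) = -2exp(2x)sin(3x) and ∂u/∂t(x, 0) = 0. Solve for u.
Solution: Substitute u = exp(2x)w, i.e. w = exp(-2x)u.
By the product rule, u_x = exp(2x)(w_x + 2w), u_xx = exp(2x)(w_xx + 4w_x + 4w), u_tt = exp(2x)w_tt.
Substituting into the PDE and dividing by exp(2x): w_tt = (1/4)(w_xx + 4w_x + 4w) - (w_x + 2w) + w.
The lower-order terms cancel, leaving the standard wave equation w_tt = (1/4)w_xx.
Initial data for w: w(x,0) = exp(-2x)u(x,0) = -2sin(3x); w_t(x,0) = exp(-2x)u_t(x,0) = 0. The boundary conditions carry over: w(0,t) = w(π,t) = 0.
Solve for w:
  Using separation of variables w = X(x)T(t):
  Eigenfunctions: sin(nx), n = 1, 2, 3, ...
  General solution: w(x, t) = Σ [A_n cos(n t/2) + B_n sin(n t/2)] sin(nx)
  From w(x,0) = -2sin(3x): A_3=-2. From w_t(x,0) = 0: all B_n = 0.
Hence w(x,t) = -2sin(3x)cos(3t/2).
Transform back: u(x,t) = exp(2x)w(x,t).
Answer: u(x, t) = -2exp(2x)sin(3x)cos(3t/2)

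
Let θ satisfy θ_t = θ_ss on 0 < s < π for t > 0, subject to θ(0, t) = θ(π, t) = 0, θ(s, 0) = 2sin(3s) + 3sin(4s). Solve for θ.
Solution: Using separation of variables θ = X(s)G(t):
Eigenfunctions: sin(ns), n = 1, 2, 3, ...
General solution: θ(s, t) = Σ c_n sin(ns) exp(-n² t)
Matching θ(s,0) = 2sin(3s) + 3sin(4s) term by term: c_3=2, c_4=3.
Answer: θ(s, t) = 2exp(-9t)sin(3s) + 3exp(-16t)sin(4s)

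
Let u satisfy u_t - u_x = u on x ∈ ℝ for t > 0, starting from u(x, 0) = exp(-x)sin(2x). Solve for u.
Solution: Substitute u = exp(-x)w.
Then u_x = exp(-x)(w_x - w), u_t = exp(-x)w_t; substituting and dividing by exp(-x), the lower-order terms cancel: w_t - w_x = 0 (standard advection equation).
Data for w: w(x,0) = exp(x)u(x,0) = sin(2x).
By characteristics (dx/dt = -1), w(x,t) = f(x + t) with f = w(·, 0).
So w(x,t) = sin(2t + 2x), and u(x,t) = exp(-x)w(x,t).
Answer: u(x, t) = exp(-x)sin(2t + 2x)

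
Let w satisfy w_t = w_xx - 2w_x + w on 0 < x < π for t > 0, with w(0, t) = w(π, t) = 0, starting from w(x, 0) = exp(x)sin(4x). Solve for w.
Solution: Substitute w = exp(x)u, i.e. u = exp(-x)w.
By the product rule, w_x = exp(x)(u_x + u), w_xx = exp(x)(u_xx + 2u_x + u), w_t = exp(x)u_t.
Substituting into the PDE and dividing by exp(x): u_t = (u_xx + 2u_x + u) - 2(u_x + u) + u.
The lower-order terms cancel, leaving the standard heat equation u_t = u_xx.
Initial data for u: u(x,0) = exp(-x)w(x,0) = sin(4x). The boundary conditions carry over: u(0,t) = u(π,t) = 0.
Solve for u:
  Using separation of variables u = X(x)T(t):
  Eigenfunctions: sin(nx), n = 1, 2, 3, ...
  General solution: u(x, t) = Σ c_n sin(nx) exp(-n² t)
  Matching u(x,0) = sin(4x) term by term: c_4=1.
Hence u(x,t) = exp(-16t)sin(4x).
Transform back: w(x,t) = exp(x)u(x,t).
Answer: w(x, t) = exp(-16t)exp(x)sin(4x)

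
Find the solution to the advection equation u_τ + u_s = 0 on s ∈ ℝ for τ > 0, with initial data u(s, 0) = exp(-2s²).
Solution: By characteristics (ds/dτ = 1), u(s,τ) = f(s - τ) with f = u(·, 0).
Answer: u(s, τ) = exp(-2(s - τ)²)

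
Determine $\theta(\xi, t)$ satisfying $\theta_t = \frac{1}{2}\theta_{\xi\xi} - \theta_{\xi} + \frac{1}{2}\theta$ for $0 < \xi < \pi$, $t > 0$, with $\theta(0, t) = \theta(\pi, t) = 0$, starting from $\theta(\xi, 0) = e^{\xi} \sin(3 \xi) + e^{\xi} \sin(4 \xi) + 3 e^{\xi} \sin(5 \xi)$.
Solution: Substitute $\theta = e^{\xi}u$, i.e. $u = e^{-\xi}\theta$.
By the product rule, $\theta_{\xi} = e^{\xi}(u_{\xi} + u)$, $\theta_{\xi\xi} = e^{\xi}(u_{\xi\xi} + 2u_{\xi} + u)$, $\theta_t = e^{\xi}u_t$.
Substituting into the PDE and dividing by $e^{\xi}$: $u_t = \frac{1}{2}(u_{\xi\xi} + 2u_{\xi} + u) - (u_{\xi} + u) + \frac{1}{2}u$.
The lower-order terms cancel, leaving the standard heat equation $u_t = \frac{1}{2}u_{\xi\xi}$.
Initial data for $u$: $u(\xi,0) = e^{-\xi}\theta(\xi,0) = \sin(3 \xi) + \sin(4 \xi) + 3 \sin(5 \xi)$. The boundary conditions carry over: $u(0,t) = u(\pi,t) = 0$.
Solve for $u$:
  Using separation of variables $u = X(\xi)G(t)$:
  Eigenfunctions: $\sin(n\xi)$, $n = 1, 2, 3, \ldots$
  General solution: $u(\xi, t) = \sum c_n \sin(n\xi) e^{-n^2 t/2}$
  Matching $u(\xi,0) = \sin(3 \xi) + \sin(4 \xi) + 3 \sin(5 \xi)$ term by term: $c_3=1, c_4=1, c_5=3$.
Hence $u(\xi,t) = e^{-8 t} \sin(4 \xi) + e^{-9 t/2} \sin(3 \xi) + 3 e^{-25 t/2} \sin(5 \xi)$.
Transform back: $\theta(\xi,t) = e^{\xi}u(\xi,t)$.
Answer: $\theta(\xi, t) = e^{\xi} e^{-8 t} \sin(4 \xi) + e^{\xi} e^{-9 t/2} \sin(3 \xi) + 3 e^{\xi} e^{-25 t/2} \sin(5 \xi)$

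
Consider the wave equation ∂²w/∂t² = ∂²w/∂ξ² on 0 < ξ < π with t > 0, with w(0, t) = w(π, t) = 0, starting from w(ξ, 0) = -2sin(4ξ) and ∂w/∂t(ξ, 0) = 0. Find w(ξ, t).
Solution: Using separation of variables w = X(ξ)T(t):
Eigenfunctions: sin(nξ), n = 1, 2, 3, ...
General solution: w(ξ, t) = Σ [A_n cos(n t) + B_n sin(n t)] sin(nξ)
From w(ξ,0) = -2sin(4ξ): A_4=-2. From w_t(ξ,0) = 0: all B_n = 0.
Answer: w(ξ, t) = -2sin(4ξ)cos(4t)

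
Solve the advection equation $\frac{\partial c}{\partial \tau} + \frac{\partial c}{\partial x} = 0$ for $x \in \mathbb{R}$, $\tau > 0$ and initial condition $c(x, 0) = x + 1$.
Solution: By characteristics ($dx/d\tau = 1$), $c(x,\tau) = f(x - \tau)$ with $f = c( \cdot , 0)$.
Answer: $c(x, \tau) = - \tau + x + 1$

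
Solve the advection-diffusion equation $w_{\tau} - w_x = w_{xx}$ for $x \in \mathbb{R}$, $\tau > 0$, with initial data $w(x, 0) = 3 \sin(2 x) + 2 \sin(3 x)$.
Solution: Moving frame: $\eta = x + \tau$, $\sigma = \tau$, $w = u(\eta,\sigma)$, so $w_{\tau} = u_{\sigma} + u_{\eta}$ and $w_{xx} = u_{\eta\eta}$.
Hence $w_{\tau} - w_x = u_{\sigma}$ and the PDE becomes the heat equation $u_{\sigma} = u_{\eta\eta}$ on $\eta \in \mathbb{R}$.
Initial data: $u(\eta,0) = w(\eta,0) = 3 \sin(2 \eta) + 2 \sin(3 \eta)$. Each mode $\sin(n\eta)$ decays as $e^{-n^2\sigma}$ on $\mathbb{R}$, so $u(\eta,\sigma) = \sum c_n e^{-n^2\sigma} \sin(n\eta)$ with $c_2=3, c_3=2$: $u(\eta,\sigma) = 3 e^{-4 \sigma} \sin(2 \eta) + 2 e^{-9 \sigma} \sin(3 \eta)$.
Substituting back: $w(x,\tau) = u(x + \tau, \tau)$.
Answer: $w(x, \tau) = 3 e^{-4 \tau} \sin(2 \tau + 2 x) + 2 e^{-9 \tau} \sin(3 \tau + 3 x)$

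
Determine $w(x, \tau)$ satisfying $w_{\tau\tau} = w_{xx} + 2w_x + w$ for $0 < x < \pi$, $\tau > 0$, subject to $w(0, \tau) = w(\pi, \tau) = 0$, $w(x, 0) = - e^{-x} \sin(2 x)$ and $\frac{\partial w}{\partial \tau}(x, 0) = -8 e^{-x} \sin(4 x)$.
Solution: Substitute $w = e^{-x}u$, i.e. $u = e^{x}w$.
By the product rule, $w_x = e^{-x}(u_x - u)$, $w_{xx} = e^{-x}(u_{xx} - 2u_x + u)$, $w_{\tau\tau} = e^{-x}u_{\tau\tau}$.
Substituting into the PDE and dividing by $e^{-x}$: $u_{\tau\tau} = (u_{xx} - 2u_x + u) + 2(u_x - u) + u$.
The lower-order terms cancel, leaving the standard wave equation $u_{\tau\tau} = u_{xx}$.
Initial data for $u$: $u(x,0) = e^{x}w(x,0) = - \sin(2 x)$; $u_{\tau}(x,0) = e^{x}w_{\tau}(x,0) = -8 \sin(4 x)$. The boundary conditions carry over: $u(0,\tau) = u(\pi,\tau) = 0$.
Solve for $u$:
  Using separation of variables $u = X(x)T(\tau)$:
  Eigenfunctions: $\sin(nx)$, $n = 1, 2, 3, \ldots$
  General solution: $u(x, \tau) = \sum [A_n \cos(n \tau) + B_n \sin(n \tau)] \sin(nx)$
  From $u(x,0) = - \sin(2 x)$: $A_2=-1$. From $u_{\tau}(x,0) = -8 \sin(4 x)$, using $u_{\tau}(x,0) = \sum \omega_n B_n \sin(nx)$ with $\omega_n = n$: $B_4 = (-8)/4 = -2$.
Hence $u(x,\tau) = - \sin(2 x) \cos(2 \tau) - 2 \sin(4 x) \sin(4 \tau)$.
Transform back: $w(x,\tau) = e^{-x}u(x,\tau)$.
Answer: $w(x, \tau) = -2 e^{-x} \sin(4 \tau) \sin(4 x) -  e^{-x} \sin(2 x) \cos(2 \tau)$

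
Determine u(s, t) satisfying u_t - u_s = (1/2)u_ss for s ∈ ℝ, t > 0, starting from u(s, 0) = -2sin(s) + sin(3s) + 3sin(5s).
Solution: Change to a moving frame: let η = s + t, σ = t and write u(s,t) = w(η,σ).
By the chain rule u_t = w_σ + w_η, u_s = w_η, u_ss = w_ηη.
Then u_t - u_s = w_σ: the advection term cancels and the PDE becomes the heat equation w_σ = (1/2)w_ηη on η ∈ ℝ.
Initial data: w(η,0) = u(η,0) = -2sin(η) + sin(3η) + 3sin(5η).
On η ∈ ℝ each mode satisfies (sin(nη))″ = -n² sin(nη), so exp(-n²σ/2) sin(nη) solves the heat equation; by superposition w(η,σ) = Σ c_n exp(-n²σ/2) sin(nη).
Reading off the coefficients: c_1=-2, c_3=1, c_5=3, so w(η,σ) = -2exp(-σ/2)sin(η) + exp(-9σ/2)sin(3η) + 3exp(-25σ/2)sin(5η).
Substituting back η = s + t, σ = t: u(s,t) = w(s + t, t).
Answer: u(s, t) = -2exp(-t/2)sin(s + t) + exp(-9t/2)sin(3s + 3t) + 3exp(-25t/2)sin(5s + 5t)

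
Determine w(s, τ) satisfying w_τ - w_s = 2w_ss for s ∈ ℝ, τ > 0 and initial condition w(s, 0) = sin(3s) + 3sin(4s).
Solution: Change to a moving frame: let η = s + τ, σ = τ and write w(s,τ) = u(η,σ).
By the chain rule w_τ = u_σ + u_η, w_s = u_η, w_ss = u_ηη.
Then w_τ - w_s = u_σ: the advection term cancels and the PDE becomes the heat equation u_σ = 2u_ηη on η ∈ ℝ.
Initial data: u(η,0) = w(η,0) = sin(3η) + 3sin(4η).
On η ∈ ℝ each mode satisfies (sin(nη))″ = -n² sin(nη), so exp(-2n²σ) sin(nη) solves the heat equation; by superposition u(η,σ) = Σ c_n exp(-2n²σ) sin(nη).
Reading off the coefficients: c_3=1, c_4=3, so u(η,σ) = exp(-18σ)sin(3η) + 3exp(-32σ)sin(4η).
Substituting back η = s + τ, σ = τ: w(s,τ) = u(s + τ, τ).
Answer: w(s, τ) = exp(-18τ)sin(3s + 3τ) + 3exp(-32τ)sin(4s + 4τ)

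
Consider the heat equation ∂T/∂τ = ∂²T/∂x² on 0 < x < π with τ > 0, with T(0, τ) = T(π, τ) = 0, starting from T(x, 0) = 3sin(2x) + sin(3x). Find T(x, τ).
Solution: Using separation of variables T = X(x)G(τ):
Eigenfunctions: sin(nx), n = 1, 2, 3, ...
General solution: T(x, τ) = Σ c_n sin(nx) exp(-n² τ)
Matching T(x,0) = 3sin(2x) + sin(3x) term by term: c_2=3, c_3=1.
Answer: T(x, τ) = 3exp(-4τ)sin(2x) + exp(-9τ)sin(3x)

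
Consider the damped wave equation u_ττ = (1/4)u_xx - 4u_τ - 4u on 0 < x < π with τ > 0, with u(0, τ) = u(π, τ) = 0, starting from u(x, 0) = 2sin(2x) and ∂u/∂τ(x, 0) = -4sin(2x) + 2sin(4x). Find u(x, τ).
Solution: Substitute u = exp(-2τ)w.
Then u_τ = exp(-2τ)(w_τ - 2w), u_ττ = exp(-2τ)(w_ττ - 4w_τ + 4w), u_xx = exp(-2τ)w_xx; substituting and dividing by exp(-2τ), the lower-order terms cancel: w_ττ = (1/4)w_xx (standard wave equation).
Data for w: w(x,0) = u(x,0) = 2sin(2x); w_τ(x,0) = u_τ(x,0) + 2u(x,0) = 2sin(4x). The boundary conditions carry over: w(0,τ) = w(π,τ) = 0.
Separating variables: w = Σ [A_n cos(ω_n τ) + B_n sin(ω_n τ)] sin(nx), ω_n = n/2. From ICs (B_n = velocity coefficient / ω_n): A_2=2, B_4=1.
So w(x,τ) = 2sin(2x)cos(τ) + sin(4x)sin(2τ), and u(x,τ) = exp(-2τ)w(x,τ).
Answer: u(x, τ) = 2exp(-2τ)sin(2x)cos(τ) + exp(-2τ)sin(4x)sin(2τ)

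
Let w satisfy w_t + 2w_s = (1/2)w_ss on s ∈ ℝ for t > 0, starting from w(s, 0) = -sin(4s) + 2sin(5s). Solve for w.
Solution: Change to a moving frame: let η = s - 2t, σ = t and write w(s,t) = u(η,σ).
By the chain rule w_t = u_σ - 2u_η, w_s = u_η, w_ss = u_ηη.
Then w_t + 2w_s = u_σ: the advection term cancels and the PDE becomes the heat equation u_σ = (1/2)u_ηη on η ∈ ℝ.
Initial data: u(η,0) = w(η,0) = -sin(4η) + 2sin(5η).
On η ∈ ℝ each mode satisfies (sin(nη))″ = -n² sin(nη), so exp(-n²σ/2) sin(nη) solves the heat equation; by superposition u(η,σ) = Σ c_n exp(-n²σ/2) sin(nη).
Reading off the coefficients: c_4=-1, c_5=2, so u(η,σ) = -exp(-8σ)sin(4η) + 2exp(-25σ/2)sin(5η).
Substituting back η = s - 2t, σ = t: w(s,t) = u(s - 2t, t).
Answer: w(s, t) = -exp(-8t)sin(4s - 8t) + 2exp(-25t/2)sin(5s - 10t)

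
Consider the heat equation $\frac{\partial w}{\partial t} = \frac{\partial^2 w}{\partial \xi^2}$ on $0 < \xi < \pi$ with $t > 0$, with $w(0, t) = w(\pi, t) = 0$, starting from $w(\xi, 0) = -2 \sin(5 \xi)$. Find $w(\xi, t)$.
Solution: Using separation of variables $w = X(\xi)T(t)$:
Eigenfunctions: $\sin(n\xi)$, $n = 1, 2, 3, \ldots$
General solution: $w(\xi, t) = \sum c_n \sin(n\xi) e^{-n^2 t}$
Matching $w(\xi,0) = -2 \sin(5 \xi)$ term by term: $c_5=-2$.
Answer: $w(\xi, t) = -2 e^{-25 t} \sin(5 \xi)$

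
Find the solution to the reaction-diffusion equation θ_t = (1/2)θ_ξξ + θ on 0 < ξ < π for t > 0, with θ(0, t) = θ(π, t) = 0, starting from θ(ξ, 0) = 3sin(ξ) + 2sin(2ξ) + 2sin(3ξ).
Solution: Substitute θ = exp(t)u, i.e. u = exp(-t)θ.
By the product rule, θ_t = exp(t)(u_t + u), θ_ξξ = exp(t)u_ξξ.
Substituting into the PDE and dividing by exp(t): u_t + u = (1/2)u_ξξ + u.
The lower-order terms cancel, leaving the standard heat equation u_t = (1/2)u_ξξ.
Initial data for u: u(ξ,0) = θ(ξ,0) = 3sin(ξ) + 2sin(2ξ) + 2sin(3ξ). The boundary conditions carry over: u(0,t) = u(π,t) = 0.
Solve for u:
  Using separation of variables u = X(ξ)G(t):
  Eigenfunctions: sin(nξ), n = 1, 2, 3, ...
  General solution: u(ξ, t) = Σ c_n sin(nξ) exp(-n² t/2)
  Matching u(ξ,0) = 3sin(ξ) + 2sin(2ξ) + 2sin(3ξ) term by term: c_1=3, c_2=2, c_3=2.
Hence u(ξ,t) = 2exp(-2t)sin(2ξ) + 3exp(-t/2)sin(ξ) + 2exp(-9t/2)sin(3ξ).
Transform back: θ(ξ,t) = exp(t)u(ξ,t).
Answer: θ(ξ, t) = 3exp(t/2)sin(ξ) + 2exp(-t)sin(2ξ) + 2exp(-7t/2)sin(3ξ)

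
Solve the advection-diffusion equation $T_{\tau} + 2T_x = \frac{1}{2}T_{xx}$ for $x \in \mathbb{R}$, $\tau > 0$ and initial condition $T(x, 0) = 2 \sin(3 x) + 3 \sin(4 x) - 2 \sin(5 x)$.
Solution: Moving frame: $\eta = x - 2\tau$, $\sigma = \tau$, $T = u(\eta,\sigma)$, so $T_{\tau} = u_{\sigma} - 2u_{\eta}$ and $T_{xx} = u_{\eta\eta}$.
Hence $T_{\tau} + 2T_x = u_{\sigma}$ and the PDE becomes the heat equation $u_{\sigma} = \frac{1}{2}u_{\eta\eta}$ on $\eta \in \mathbb{R}$.
Initial data: $u(\eta,0) = T(\eta,0) = 2 \sin(3 \eta) + 3 \sin(4 \eta) - 2 \sin(5 \eta)$. Each mode $\sin(n\eta)$ decays as $e^{-n^2\sigma/2}$ on $\mathbb{R}$, so $u(\eta,\sigma) = \sum c_n e^{-n^2\sigma/2} \sin(n\eta)$ with $c_3=2, c_4=3, c_5=-2$: $u(\eta,\sigma) = 3 e^{-8 \sigma} \sin(4 \eta) + 2 e^{-9 \sigma/2} \sin(3 \eta) - 2 e^{-25 \sigma/2} \sin(5 \eta)$.
Substituting back: $T(x,\tau) = u(x - 2\tau, \tau)$.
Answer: $T(x, \tau) = -3 e^{-8 \tau} \sin(8 \tau - 4 x) - 2 e^{-9 \tau/2} \sin(6 \tau - 3 x) + 2 e^{-25 \tau/2} \sin(10 \tau - 5 x)$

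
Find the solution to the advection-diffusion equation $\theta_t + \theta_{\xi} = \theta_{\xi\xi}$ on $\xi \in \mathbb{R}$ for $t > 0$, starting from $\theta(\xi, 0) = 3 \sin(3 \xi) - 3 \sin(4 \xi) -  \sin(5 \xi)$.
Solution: Change to a moving frame: let $\eta = \xi - t$, $\sigma = t$ and write $\theta(\xi,t) = u(\eta,\sigma)$.
By the chain rule $\theta_t = u_{\sigma} - u_{\eta}$, $\theta_{\xi} = u_{\eta}$, $\theta_{\xi\xi} = u_{\eta\eta}$.
Then $\theta_t + \theta_{\xi} = u_{\sigma}$: the advection term cancels and the PDE becomes the heat equation $u_{\sigma} = u_{\eta\eta}$ on $\eta \in \mathbb{R}$.
Initial data: $u(\eta,0) = \theta(\eta,0) = 3 \sin(3 \eta) - 3 \sin(4 \eta) - \sin(5 \eta)$.
On $\eta \in \mathbb{R}$ each mode satisfies $(\sin(n\eta))'' = -n^2 \sin(n\eta)$, so $e^{-n^2\sigma} \sin(n\eta)$ solves the heat equation; by superposition $u(\eta,\sigma) = \sum c_n e^{-n^2\sigma} \sin(n\eta)$.
Reading off the coefficients: $c_3=3, c_4=-3, c_5=-1$, so $u(\eta,\sigma) = 3 e^{-9 \sigma} \sin(3 \eta) - 3 e^{-16 \sigma} \sin(4 \eta) - e^{-25 \sigma} \sin(5 \eta)$.
Substituting back $\eta = \xi - t$, $\sigma = t$: $\theta(\xi,t) = u(\xi - t, t)$.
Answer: $\theta(\xi, t) = 3 e^{-9 t} \sin(3 \xi - 3 t) - 3 e^{-16 t} \sin(4 \xi - 4 t) -  e^{-25 t} \sin(5 \xi - 5 t)$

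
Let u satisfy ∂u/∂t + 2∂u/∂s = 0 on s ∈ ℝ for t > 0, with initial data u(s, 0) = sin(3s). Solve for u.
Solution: By method of characteristics (waves move right with speed 2):
Along characteristics s - 2t = const, u is constant, so u(s,t) = f(s - 2t) with f = u(·, 0).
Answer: u(s, t) = sin(3s - 6t)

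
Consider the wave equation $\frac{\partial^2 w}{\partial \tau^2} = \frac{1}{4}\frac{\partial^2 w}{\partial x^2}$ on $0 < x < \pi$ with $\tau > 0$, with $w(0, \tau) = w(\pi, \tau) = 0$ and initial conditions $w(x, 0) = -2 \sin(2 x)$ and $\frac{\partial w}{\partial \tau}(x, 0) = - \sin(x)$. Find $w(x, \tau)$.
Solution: Separating variables: $w = \sum [A_n \cos(\omega_n \tau) + B_n \sin(\omega_n \tau)] \sin(nx)$, $\omega_n = n/2$. From ICs ($B_n$ = velocity coefficient / $\omega_n$): $A_2=-2, B_1=-2$.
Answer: $w(x, \tau) = -2 \sin(\tau/2) \sin(x) - 2 \sin(2 x) \cos(\tau)$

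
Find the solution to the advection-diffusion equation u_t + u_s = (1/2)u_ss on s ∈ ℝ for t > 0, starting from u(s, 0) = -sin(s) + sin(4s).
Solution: Change to a moving frame: let η = s - t, σ = t and write u(s,t) = w(η,σ).
By the chain rule u_t = w_σ - w_η, u_s = w_η, u_ss = w_ηη.
Then u_t + u_s = w_σ: the advection term cancels and the PDE becomes the heat equation w_σ = (1/2)w_ηη on η ∈ ℝ.
Initial data: w(η,0) = u(η,0) = -sin(η) + sin(4η).
On η ∈ ℝ each mode satisfies (sin(nη))″ = -n² sin(nη), so exp(-n²σ/2) sin(nη) solves the heat equation; by superposition w(η,σ) = Σ c_n exp(-n²σ/2) sin(nη).
Reading off the coefficients: c_1=-1, c_4=1, so w(η,σ) = exp(-8σ)sin(4η) - exp(-σ/2)sin(η).
Substituting back η = s - t, σ = t: u(s,t) = w(s - t, t).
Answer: u(s, t) = exp(-8t)sin(4s - 4t) - exp(-t/2)sin(s - t)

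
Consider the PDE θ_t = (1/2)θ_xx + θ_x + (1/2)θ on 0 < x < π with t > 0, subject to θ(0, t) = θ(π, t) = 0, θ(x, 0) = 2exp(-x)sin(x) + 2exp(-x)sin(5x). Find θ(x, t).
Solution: Substitute θ = exp(-x)u.
Then θ_x = exp(-x)(u_x - u), θ_xx = exp(-x)(u_xx - 2u_x + u), θ_t = exp(-x)u_t; substituting and dividing by exp(-x), the lower-order terms cancel: u_t = (1/2)u_xx (standard heat equation).
Data for u: u(x,0) = exp(x)θ(x,0) = 2sin(x) + 2sin(5x). The boundary conditions carry over: u(0,t) = u(π,t) = 0.
Separating variables: u = Σ c_n exp(-n²t/2) sin(nx). From u(x,0) = 2sin(x) + 2sin(5x): c_1=2, c_5=2.
So u(x,t) = 2exp(-t/2)sin(x) + 2exp(-25t/2)sin(5x), and θ(x,t) = exp(-x)u(x,t).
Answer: θ(x, t) = 2exp(-t/2)exp(-x)sin(x) + 2exp(-25t/2)exp(-x)sin(5x)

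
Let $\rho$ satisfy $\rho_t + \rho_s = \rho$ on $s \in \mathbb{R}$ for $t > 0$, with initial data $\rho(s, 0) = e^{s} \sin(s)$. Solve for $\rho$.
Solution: Substitute $\rho = e^{s}u$, i.e. $u = e^{-s}\rho$.
By the product rule, $\rho_s = e^{s}(u_s + u)$, $\rho_t = e^{s}u_t$.
Substituting into the PDE and dividing by $e^{s}$: $u_t + (u_s + u) = u$.
The lower-order terms cancel, leaving the standard advection equation $u_t + u_s = 0$.
Initial data for $u$: $u(s,0) = e^{-s}\rho(s,0) = \sin(s)$.
Solve for $u$:
  By method of characteristics (waves move right with speed 1):
  Along characteristics $s - t =$ const, $u$ is constant, so $u(s,t) = f(s - t)$ with $f = u( \cdot , 0)$.
Hence $u(s,t) = \sin(s - t)$.
Transform back: $\rho(s,t) = e^{s}u(s,t)$.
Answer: $\rho(s, t) = e^{s} \sin(s - t)$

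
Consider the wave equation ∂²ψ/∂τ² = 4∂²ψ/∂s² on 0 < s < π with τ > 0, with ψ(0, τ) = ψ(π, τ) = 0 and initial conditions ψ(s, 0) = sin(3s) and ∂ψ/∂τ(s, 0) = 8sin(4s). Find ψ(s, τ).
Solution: Using separation of variables ψ = X(s)T(τ):
Eigenfunctions: sin(ns), n = 1, 2, 3, ...
General solution: ψ(s, τ) = Σ [A_n cos(2n τ) + B_n sin(2n τ)] sin(ns)
From ψ(s,0) = sin(3s): A_3=1. From ψ_τ(s,0) = 8sin(4s), using ψ_τ(s,0) = Σ ω_n B_n sin(ns) with ω_n = 2n: B_4 = 8/8 = 1.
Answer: ψ(s, τ) = sin(3s)cos(6τ) + sin(4s)sin(8τ)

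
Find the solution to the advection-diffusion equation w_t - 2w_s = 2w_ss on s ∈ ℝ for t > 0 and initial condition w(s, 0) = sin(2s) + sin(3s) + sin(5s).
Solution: Moving frame: η = s + 2t, σ = t, w = u(η,σ), so w_t = u_σ + 2u_η and w_ss = u_ηη.
Hence w_t - 2w_s = u_σ and the PDE becomes the heat equation u_σ = 2u_ηη on η ∈ ℝ.
Initial data: u(η,0) = w(η,0) = sin(2η) + sin(3η) + sin(5η). Each mode sin(nη) decays as exp(-2n²σ) on ℝ, so u(η,σ) = Σ c_n exp(-2n²σ) sin(nη) with c_2=1, c_3=1, c_5=1: u(η,σ) = exp(-8σ)sin(2η) + exp(-18σ)sin(3η) + exp(-50σ)sin(5η).
Substituting back: w(s,t) = u(s + 2t, t).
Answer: w(s, t) = exp(-8t)sin(2s + 4t) + exp(-18t)sin(3s + 6t) + exp(-50t)sin(5s + 10t)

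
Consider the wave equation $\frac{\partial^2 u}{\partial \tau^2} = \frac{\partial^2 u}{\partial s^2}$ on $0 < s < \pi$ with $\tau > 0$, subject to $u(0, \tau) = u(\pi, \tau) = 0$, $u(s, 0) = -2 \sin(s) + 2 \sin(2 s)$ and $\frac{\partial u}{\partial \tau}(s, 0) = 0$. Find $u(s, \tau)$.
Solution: Separating variables: $u = \sum [A_n \cos(\omega_n \tau) + B_n \sin(\omega_n \tau)] \sin(ns)$, $\omega_n = n$. From ICs: $A_1=-2, A_2=2$.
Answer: $u(s, \tau) = -2 \sin(s) \cos(\tau) + 2 \sin(2 s) \cos(2 \tau)$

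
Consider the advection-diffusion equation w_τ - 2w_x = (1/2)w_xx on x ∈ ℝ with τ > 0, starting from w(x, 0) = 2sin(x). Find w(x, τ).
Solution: Change to a moving frame: let η = x + 2τ, σ = τ and write w(x,τ) = u(η,σ).
By the chain rule w_τ = u_σ + 2u_η, w_x = u_η, w_xx = u_ηη.
Then w_τ - 2w_x = u_σ: the advection term cancels and the PDE becomes the heat equation u_σ = (1/2)u_ηη on η ∈ ℝ.
Initial data: u(η,0) = w(η,0) = 2sin(η).
On η ∈ ℝ each mode satisfies (sin(nη))″ = -n² sin(nη), so exp(-n²σ/2) sin(nη) solves the heat equation; by superposition u(η,σ) = Σ c_n exp(-n²σ/2) sin(nη).
Reading off the coefficients: c_1=2, so u(η,σ) = 2exp(-σ/2)sin(η).
Substituting back η = x + 2τ, σ = τ: w(x,τ) = u(x + 2τ, τ).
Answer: w(x, τ) = 2exp(-τ/2)sin(x + 2τ)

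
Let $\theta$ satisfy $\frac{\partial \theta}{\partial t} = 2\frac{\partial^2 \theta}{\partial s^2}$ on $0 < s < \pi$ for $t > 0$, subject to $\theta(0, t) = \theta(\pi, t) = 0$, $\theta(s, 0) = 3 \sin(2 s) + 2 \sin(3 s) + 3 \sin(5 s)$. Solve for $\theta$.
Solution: Separating variables: $\theta = \sum c_n e^{-2n^2t} \sin(ns)$. From $\theta(s,0) = 3 \sin(2 s) + 2 \sin(3 s) + 3 \sin(5 s)$: $c_2=3, c_3=2, c_5=3$.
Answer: $\theta(s, t) = 3 e^{-8 t} \sin(2 s) + 2 e^{-18 t} \sin(3 s) + 3 e^{-50 t} \sin(5 s)$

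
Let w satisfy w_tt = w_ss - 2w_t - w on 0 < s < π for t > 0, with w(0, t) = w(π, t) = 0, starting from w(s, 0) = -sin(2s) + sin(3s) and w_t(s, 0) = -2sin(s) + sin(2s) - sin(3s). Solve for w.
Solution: Substitute w = exp(-t)u, i.e. u = exp(t)w.
By the product rule, w_t = exp(-t)(u_t - u), w_tt = exp(-t)(u_tt - 2u_t + u), w_ss = exp(-t)u_ss.
Substituting into the PDE and dividing by exp(-t): u_tt - 2u_t + u = u_ss - 2(u_t - u) - u.
The lower-order terms cancel, leaving the standard wave equation u_tt = u_ss.
Initial data for u: u(s,0) = w(s,0) = -sin(2s) + sin(3s); u_t(s,0) = w_t(s,0) + w(s,0) = -2sin(s). The boundary conditions carry over: u(0,t) = u(π,t) = 0.
Solve for u:
  Using separation of variables u = X(s)T(t):
  Eigenfunctions: sin(ns), n = 1, 2, 3, ...
  General solution: u(s, t) = Σ [A_n cos(n t) + B_n sin(n t)] sin(ns)
  From u(s,0) = -sin(2s) + sin(3s): A_2=-1, A_3=1. From u_t(s,0) = -2sin(s), using u_t(s,0) = Σ ω_n B_n sin(ns) with ω_n = n: B_1 = (-2)/1 = -2.
Hence u(s,t) = -2sin(s)sin(t) - sin(2s)cos(2t) + sin(3s)cos(3t).
Transform back: w(s,t) = exp(-t)u(s,t).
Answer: w(s, t) = -2exp(-t)sin(s)sin(t) - exp(-t)sin(2s)cos(2t) + exp(-t)sin(3s)cos(3t)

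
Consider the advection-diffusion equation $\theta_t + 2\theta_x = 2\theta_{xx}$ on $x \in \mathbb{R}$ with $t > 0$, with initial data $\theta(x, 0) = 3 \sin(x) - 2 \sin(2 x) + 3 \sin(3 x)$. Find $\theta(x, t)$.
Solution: Moving frame: $\eta = x - 2t$, $\sigma = t$, $\theta = u(\eta,\sigma)$, so $\theta_t = u_{\sigma} - 2u_{\eta}$ and $\theta_{xx} = u_{\eta\eta}$.
Hence $\theta_t + 2\theta_x = u_{\sigma}$ and the PDE becomes the heat equation $u_{\sigma} = 2u_{\eta\eta}$ on $\eta \in \mathbb{R}$.
Initial data: $u(\eta,0) = \theta(\eta,0) = 3 \sin(\eta) - 2 \sin(2 \eta) + 3 \sin(3 \eta)$. Each mode $\sin(n\eta)$ decays as $e^{-2n^2\sigma}$ on $\mathbb{R}$, so $u(\eta,\sigma) = \sum c_n e^{-2n^2\sigma} \sin(n\eta)$ with $c_1=3, c_2=-2, c_3=3$: $u(\eta,\sigma) = 3 e^{-2 \sigma} \sin(\eta) - 2 e^{-8 \sigma} \sin(2 \eta) + 3 e^{-18 \sigma} \sin(3 \eta)$.
Substituting back: $\theta(x,t) = u(x - 2t, t)$.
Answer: $\theta(x, t) = -3 e^{-2 t} \sin(2 t - x) + 2 e^{-8 t} \sin(4 t - 2 x) - 3 e^{-18 t} \sin(6 t - 3 x)$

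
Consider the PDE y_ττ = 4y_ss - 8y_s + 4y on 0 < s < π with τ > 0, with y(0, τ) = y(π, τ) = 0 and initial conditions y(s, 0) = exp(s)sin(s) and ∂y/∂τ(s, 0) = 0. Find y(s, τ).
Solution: Substitute y = exp(s)u.
Then y_s = exp(s)(u_s + u), y_ss = exp(s)(u_ss + 2u_s + u), y_ττ = exp(s)u_ττ; substituting and dividing by exp(s), the lower-order terms cancel: u_ττ = 4u_ss (standard wave equation).
Data for u: u(s,0) = exp(-s)y(s,0) = sin(s); u_τ(s,0) = exp(-s)y_τ(s,0) = 0. The boundary conditions carry over: u(0,τ) = u(π,τ) = 0.
Separating variables: u = Σ [A_n cos(ω_n τ) + B_n sin(ω_n τ)] sin(ns), ω_n = 2n. From ICs: A_1=1.
So u(s,τ) = sin(s)cos(2τ), and y(s,τ) = exp(s)u(s,τ).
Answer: y(s, τ) = exp(s)sin(s)cos(2τ)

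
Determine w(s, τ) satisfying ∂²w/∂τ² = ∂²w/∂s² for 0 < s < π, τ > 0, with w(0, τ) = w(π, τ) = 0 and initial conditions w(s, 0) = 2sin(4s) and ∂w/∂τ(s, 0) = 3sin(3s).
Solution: Using separation of variables w = X(s)T(τ):
Eigenfunctions: sin(ns), n = 1, 2, 3, ...
General solution: w(s, τ) = Σ [A_n cos(n τ) + B_n sin(n τ)] sin(ns)
From w(s,0) = 2sin(4s): A_4=2. From w_τ(s,0) = 3sin(3s), using w_τ(s,0) = Σ ω_n B_n sin(ns) with ω_n = n: B_3 = 3/3 = 1.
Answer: w(s, τ) = sin(3s)sin(3τ) + 2sin(4s)cos(4τ)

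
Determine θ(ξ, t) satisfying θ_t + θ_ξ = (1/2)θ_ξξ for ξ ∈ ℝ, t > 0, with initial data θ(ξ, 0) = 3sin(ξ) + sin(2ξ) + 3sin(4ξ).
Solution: Moving frame: η = ξ - t, σ = t, θ = u(η,σ), so θ_t = u_σ - u_η and θ_ξξ = u_ηη.
Hence θ_t + θ_ξ = u_σ and the PDE becomes the heat equation u_σ = (1/2)u_ηη on η ∈ ℝ.
Initial data: u(η,0) = θ(η,0) = 3sin(η) + sin(2η) + 3sin(4η). Each mode sin(nη) decays as exp(-n²σ/2) on ℝ, so u(η,σ) = Σ c_n exp(-n²σ/2) sin(nη) with c_1=3, c_2=1, c_4=3: u(η,σ) = exp(-2σ)sin(2η) + 3exp(-8σ)sin(4η) + 3exp(-σ/2)sin(η).
Substituting back: θ(ξ,t) = u(ξ - t, t).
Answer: θ(ξ, t) = -exp(-2t)sin(2t - 2ξ) - 3exp(-8t)sin(4t - 4ξ) - 3exp(-t/2)sin(t - ξ)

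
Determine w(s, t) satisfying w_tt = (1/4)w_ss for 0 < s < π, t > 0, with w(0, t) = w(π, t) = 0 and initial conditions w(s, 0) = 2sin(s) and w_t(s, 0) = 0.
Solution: Separating variables: w = Σ [A_n cos(ω_n t) + B_n sin(ω_n t)] sin(ns), ω_n = n/2. From ICs: A_1=2.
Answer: w(s, t) = 2sin(s)cos(t/2)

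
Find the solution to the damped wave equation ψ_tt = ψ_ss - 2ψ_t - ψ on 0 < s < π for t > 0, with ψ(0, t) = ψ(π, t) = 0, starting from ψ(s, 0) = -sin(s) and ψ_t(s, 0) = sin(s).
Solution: Substitute ψ = exp(-t)u.
Then ψ_t = exp(-t)(u_t - u), ψ_tt = exp(-t)(u_tt - 2u_t + u), ψ_ss = exp(-t)u_ss; substituting and dividing by exp(-t), the lower-order terms cancel: u_tt = u_ss (standard wave equation).
Data for u: u(s,0) = ψ(s,0) = -sin(s); u_t(s,0) = ψ_t(s,0) + ψ(s,0) = 0. The boundary conditions carry over: u(0,t) = u(π,t) = 0.
Separating variables: u = Σ [A_n cos(ω_n t) + B_n sin(ω_n t)] sin(ns), ω_n = n. From ICs: A_1=-1.
So u(s,t) = -sin(s)cos(t), and ψ(s,t) = exp(-t)u(s,t).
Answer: ψ(s, t) = -exp(-t)sin(s)cos(t)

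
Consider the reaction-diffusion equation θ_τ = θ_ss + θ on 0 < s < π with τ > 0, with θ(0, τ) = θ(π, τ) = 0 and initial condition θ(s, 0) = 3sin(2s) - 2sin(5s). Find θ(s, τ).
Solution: Substitute θ = exp(τ)u, i.e. u = exp(-τ)θ.
By the product rule, θ_τ = exp(τ)(u_τ + u), θ_ss = exp(τ)u_ss.
Substituting into the PDE and dividing by exp(τ): u_τ + u = u_ss + u.
The lower-order terms cancel, leaving the standard heat equation u_τ = u_ss.
Initial data for u: u(s,0) = θ(s,0) = 3sin(2s) - 2sin(5s). The boundary conditions carry over: u(0,τ) = u(π,τ) = 0.
Solve for u:
  Using separation of variables u = X(s)G(τ):
  Eigenfunctions: sin(ns), n = 1, 2, 3, ...
  General solution: u(s, τ) = Σ c_n sin(ns) exp(-n² τ)
  Matching u(s,0) = 3sin(2s) - 2sin(5s) term by term: c_2=3, c_5=-2.
Hence u(s,τ) = 3exp(-4τ)sin(2s) - 2exp(-25τ)sin(5s).
Transform back: θ(s,τ) = exp(τ)u(s,τ).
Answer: θ(s, τ) = 3exp(-3τ)sin(2s) - 2exp(-24τ)sin(5s)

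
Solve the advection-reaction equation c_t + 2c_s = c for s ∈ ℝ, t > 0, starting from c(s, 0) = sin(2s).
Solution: Substitute c = exp(t)u, i.e. u = exp(-t)c.
By the product rule, c_t = exp(t)(u_t + u), c_s = exp(t)u_s.
Substituting into the PDE and dividing by exp(t): u_t + u + 2u_s = u.
The lower-order terms cancel, leaving the standard advection equation u_t + 2u_s = 0.
Initial data for u: u(s,0) = c(s,0) = sin(2s).
Solve for u:
  By method of characteristics (waves move right with speed 2):
  Along characteristics s - 2t = const, u is constant, so u(s,t) = f(s - 2t) with f = u(·, 0).
Hence u(s,t) = sin(2s - 4t).
Transform back: c(s,t) = exp(t)u(s,t).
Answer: c(s, t) = exp(t)sin(2s - 4t)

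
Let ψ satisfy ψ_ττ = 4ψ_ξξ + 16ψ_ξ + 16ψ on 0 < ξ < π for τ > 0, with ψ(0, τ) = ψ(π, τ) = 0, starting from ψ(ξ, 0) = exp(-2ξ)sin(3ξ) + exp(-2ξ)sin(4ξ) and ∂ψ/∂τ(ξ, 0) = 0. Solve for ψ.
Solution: Substitute ψ = exp(-2ξ)u, i.e. u = exp(2ξ)ψ.
By the product rule, ψ_ξ = exp(-2ξ)(u_ξ - 2u), ψ_ξξ = exp(-2ξ)(u_ξξ - 4u_ξ + 4u), ψ_ττ = exp(-2ξ)u_ττ.
Substituting into the PDE and dividing by exp(-2ξ): u_ττ = 4(u_ξξ - 4u_ξ + 4u) + 16(u_ξ - 2u) + 16u.
The lower-order terms cancel, leaving the standard wave equation u_ττ = 4u_ξξ.
Initial data for u: u(ξ,0) = exp(2ξ)ψ(ξ,0) = sin(3ξ) + sin(4ξ); u_τ(ξ,0) = exp(2ξ)ψ_τ(ξ,0) = 0. The boundary conditions carry over: u(0,τ) = u(π,τ) = 0.
Solve for u:
  Using separation of variables u = X(ξ)T(τ):
  Eigenfunctions: sin(nξ), n = 1, 2, 3, ...
  General solution: u(ξ, τ) = Σ [A_n cos(2n τ) + B_n sin(2n τ)] sin(nξ)
  From u(ξ,0) = sin(3ξ) + sin(4ξ): A_3=1, A_4=1. From u_τ(ξ,0) = 0: all B_n = 0.
Hence u(ξ,τ) = sin(3ξ)cos(6τ) + sin(4ξ)cos(8τ).
Transform back: ψ(ξ,τ) = exp(-2ξ)u(ξ,τ).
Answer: ψ(ξ, τ) = exp(-2ξ)sin(3ξ)cos(6τ) + exp(-2ξ)sin(4ξ)cos(8τ)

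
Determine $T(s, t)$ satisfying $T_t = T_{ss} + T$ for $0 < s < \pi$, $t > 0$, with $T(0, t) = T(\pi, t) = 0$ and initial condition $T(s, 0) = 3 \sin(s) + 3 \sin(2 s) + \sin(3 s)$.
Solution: Substitute $T = e^{t}u$, i.e. $u = e^{-t}T$.
By the product rule, $T_t = e^{t}(u_t + u)$, $T_{ss} = e^{t}u_{ss}$.
Substituting into the PDE and dividing by $e^{t}$: $u_t + u = u_{ss} + u$.
The lower-order terms cancel, leaving the standard heat equation $u_t = u_{ss}$.
Initial data for $u$: $u(s,0) = T(s,0) = 3 \sin(s) + 3 \sin(2 s) + \sin(3 s)$. The boundary conditions carry over: $u(0,t) = u(\pi,t) = 0$.
Solve for $u$:
  Using separation of variables $u = X(s)G(t)$:
  Eigenfunctions: $\sin(ns)$, $n = 1, 2, 3, \ldots$
  General solution: $u(s, t) = \sum c_n \sin(ns) e^{-n^2 t}$
  Matching $u(s,0) = 3 \sin(s) + 3 \sin(2 s) + \sin(3 s)$ term by term: $c_1=3, c_2=3, c_3=1$.
Hence $u(s,t) = 3 e^{-t} \sin(s) + 3 e^{-4 t} \sin(2 s) + e^{-9 t} \sin(3 s)$.
Transform back: $T(s,t) = e^{t}u(s,t)$.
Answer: $T(s, t) = 3 \sin(s) + 3 e^{-3 t} \sin(2 s) + e^{-8 t} \sin(3 s)$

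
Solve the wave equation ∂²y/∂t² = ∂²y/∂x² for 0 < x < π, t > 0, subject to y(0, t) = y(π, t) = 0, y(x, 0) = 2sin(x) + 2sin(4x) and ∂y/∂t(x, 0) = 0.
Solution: Separating variables: y = Σ [A_n cos(ω_n t) + B_n sin(ω_n t)] sin(nx), ω_n = n. From ICs: A_1=2, A_4=2.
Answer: y(x, t) = 2sin(x)cos(t) + 2sin(4x)cos(4t)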